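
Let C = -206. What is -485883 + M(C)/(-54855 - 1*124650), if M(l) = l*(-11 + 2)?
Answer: -9690936641/19945 ≈ -4.8588e+5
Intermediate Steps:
M(l) = -9*l (M(l) = l*(-9) = -9*l)
-485883 + M(C)/(-54855 - 1*124650) = -485883 + (-9*(-206))/(-54855 - 1*124650) = -485883 + 1854/(-54855 - 124650) = -485883 + 1854/(-179505) = -485883 + 1854*(-1/179505) = -485883 - 206/19945 = -9690936641/19945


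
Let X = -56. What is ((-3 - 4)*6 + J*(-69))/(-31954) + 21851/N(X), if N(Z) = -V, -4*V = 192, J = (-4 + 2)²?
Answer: 349121059/766896 ≈ 455.24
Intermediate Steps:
J = 4 (J = (-2)² = 4)
V = -48 (V = -¼*192 = -48)
N(Z) = 48 (N(Z) = -1*(-48) = 48)
((-3 - 4)*6 + J*(-69))/(-31954) + 21851/N(X) = ((-3 - 4)*6 + 4*(-69))/(-31954) + 21851/48 = (-7*6 - 276)*(-1/31954) + 21851*(1/48) = (-42 - 276)*(-1/31954) + 21851/48 = -318*(-1/31954) + 21851/48 = 159/15977 + 21851/48 = 349121059/766896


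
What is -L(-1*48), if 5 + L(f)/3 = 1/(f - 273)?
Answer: 1606/107 ≈ 15.009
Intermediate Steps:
L(f) = -15 + 3/(-273 + f) (L(f) = -15 + 3/(f - 273) = -15 + 3/(-273 + f))
-L(-1*48) = -3*(1366 - (-5)*48)/(-273 - 1*48) = -3*(1366 - 5*(-48))/(-273 - 48) = -3*(1366 + 240)/(-321) = -3*(-1)*1606/321 = -1*(-1606/107) = 1606/107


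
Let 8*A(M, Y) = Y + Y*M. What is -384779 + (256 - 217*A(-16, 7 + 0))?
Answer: -3053399/8 ≈ -3.8168e+5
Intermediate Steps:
A(M, Y) = Y/8 + M*Y/8 (A(M, Y) = (Y + Y*M)/8 = (Y + M*Y)/8 = Y/8 + M*Y/8)
-384779 + (256 - 217*A(-16, 7 + 0)) = -384779 + (256 - 217*(7 + 0)*(1 - 16)/8) = -384779 + (256 - 217*7*(-15)/8) = -384779 + (256 - 217*(-105/8)) = -384779 + (256 + 22785/8) = -384779 + 24833/8 = -3053399/8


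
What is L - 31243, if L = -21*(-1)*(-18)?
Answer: -31621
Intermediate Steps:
L = -378 (L = 21*(-18) = -378)
L - 31243 = -378 - 31243 = -31621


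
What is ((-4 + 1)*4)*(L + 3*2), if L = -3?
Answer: -36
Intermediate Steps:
((-4 + 1)*4)*(L + 3*2) = ((-4 + 1)*4)*(-3 + 3*2) = (-3*4)*(-3 + 6) = -12*3 = -36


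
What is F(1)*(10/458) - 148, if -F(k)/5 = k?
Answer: -33917/229 ≈ -148.11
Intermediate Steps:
F(k) = -5*k
F(1)*(10/458) - 148 = (-5*1)*(10/458) - 148 = -50/458 - 148 = -5*5/229 - 148 = -25/229 - 148 = -33917/229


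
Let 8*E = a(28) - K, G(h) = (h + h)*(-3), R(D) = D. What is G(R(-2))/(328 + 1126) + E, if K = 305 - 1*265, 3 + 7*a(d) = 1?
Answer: -102339/20356 ≈ -5.0275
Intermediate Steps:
G(h) = -6*h (G(h) = (2*h)*(-3) = -6*h)
a(d) = -2/7 (a(d) = -3/7 + (⅐)*1 = -3/7 + ⅐ = -2/7)
K = 40 (K = 305 - 265 = 40)
E = -141/28 (E = (-2/7 - 1*40)/8 = (-2/7 - 40)/8 = (⅛)*(-282/7) = -141/28 ≈ -5.0357)
G(R(-2))/(328 + 1126) + E = (-6*(-2))/(328 + 1126) - 141/28 = 12/1454 - 141/28 = 12*(1/1454) - 141/28 = 6/727 - 141/28 = -102339/20356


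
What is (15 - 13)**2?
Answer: 4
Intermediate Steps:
(15 - 13)**2 = 2**2 = 4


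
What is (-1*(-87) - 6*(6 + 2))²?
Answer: 1521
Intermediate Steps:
(-1*(-87) - 6*(6 + 2))² = (87 - 6*8)² = (87 - 48)² = 39² = 1521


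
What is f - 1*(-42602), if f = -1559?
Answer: 41043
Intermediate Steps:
f - 1*(-42602) = -1559 - 1*(-42602) = -1559 + 42602 = 41043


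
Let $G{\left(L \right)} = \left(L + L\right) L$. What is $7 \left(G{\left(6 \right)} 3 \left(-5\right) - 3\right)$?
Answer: $-7581$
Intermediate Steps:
$G{\left(L \right)} = 2 L^{2}$ ($G{\left(L \right)} = 2 L L = 2 L^{2}$)
$7 \left(G{\left(6 \right)} 3 \left(-5\right) - 3\right) = 7 \left(2 \cdot 6^{2} \cdot 3 \left(-5\right) - 3\right) = 7 \left(2 \cdot 36 \cdot 3 \left(-5\right) - 3\right) = 7 \left(72 \cdot 3 \left(-5\right) - 3\right) = 7 \left(216 \left(-5\right) - 3\right) = 7 \left(-1080 - 3\right) = 7 \left(-1083\right) = -7581$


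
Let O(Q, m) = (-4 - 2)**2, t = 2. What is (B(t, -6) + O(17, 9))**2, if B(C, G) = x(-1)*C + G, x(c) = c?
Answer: 784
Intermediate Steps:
O(Q, m) = 36 (O(Q, m) = (-6)**2 = 36)
B(C, G) = G - C (B(C, G) = -C + G = G - C)
(B(t, -6) + O(17, 9))**2 = ((-6 - 1*2) + 36)**2 = ((-6 - 2) + 36)**2 = (-8 + 36)**2 = 28**2 = 784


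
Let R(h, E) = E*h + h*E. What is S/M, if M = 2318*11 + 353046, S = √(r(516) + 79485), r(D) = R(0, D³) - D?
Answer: √78969/378544 ≈ 0.00074236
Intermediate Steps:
R(h, E) = 2*E*h (R(h, E) = E*h + E*h = 2*E*h)
r(D) = -D (r(D) = 2*D³*0 - D = 0 - D = -D)
S = √78969 (S = √(-1*516 + 79485) = √(-516 + 79485) = √78969 ≈ 281.01)
M = 378544 (M = 25498 + 353046 = 378544)
S/M = √78969/378544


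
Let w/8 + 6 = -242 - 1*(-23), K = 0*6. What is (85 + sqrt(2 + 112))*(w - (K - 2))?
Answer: -152830 - 1798*sqrt(114) ≈ -1.7203e+5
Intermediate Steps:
K = 0
w = -1800 (w = -48 + 8*(-242 - 1*(-23)) = -48 + 8*(-242 + 23) = -48 + 8*(-219) = -48 - 1752 = -1800)
(85 + sqrt(2 + 112))*(w - (K - 2)) = (85 + sqrt(2 + 112))*(-1800 - (0 - 2)) = (85 + sqrt(114))*(-1800 - 1*(-2)) = (85 + sqrt(114))*(-1800 + 2) = (85 + sqrt(114))*(-1798) = -152830 - 1798*sqrt(114)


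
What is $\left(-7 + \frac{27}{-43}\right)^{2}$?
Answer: $\frac{107584}{1849} \approx 58.185$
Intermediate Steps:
$\left(-7 + \frac{27}{-43}\right)^{2} = \left(-7 + 27 \left(- \frac{1}{43}\right)\right)^{2} = \left(-7 - \frac{27}{43}\right)^{2} = \left(- \frac{328}{43}\right)^{2} = \frac{107584}{1849}$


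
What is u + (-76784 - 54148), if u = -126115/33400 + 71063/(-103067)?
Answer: -90148127565701/688487560 ≈ -1.3094e+5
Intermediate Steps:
u = -3074359781/688487560 (u = -126115*1/33400 + 71063*(-1/103067) = -25223/6680 - 71063/103067 = -3074359781/688487560 ≈ -4.4654)
u + (-76784 - 54148) = -3074359781/688487560 + (-76784 - 54148) = -3074359781/688487560 - 130932 = -90148127565701/688487560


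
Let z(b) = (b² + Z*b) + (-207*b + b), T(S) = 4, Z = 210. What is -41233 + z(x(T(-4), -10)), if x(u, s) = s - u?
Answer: -41093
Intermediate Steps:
z(b) = b² + 4*b (z(b) = (b² + 210*b) + (-207*b + b) = (b² + 210*b) - 206*b = b² + 4*b)
-41233 + z(x(T(-4), -10)) = -41233 + (-10 - 1*4)*(4 + (-10 - 1*4)) = -41233 + (-10 - 4)*(4 + (-10 - 4)) = -41233 - 14*(4 - 14) = -41233 - 14*(-10) = -41233 + 140 = -41093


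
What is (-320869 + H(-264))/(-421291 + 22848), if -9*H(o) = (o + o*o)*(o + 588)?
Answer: 2820421/398443 ≈ 7.0786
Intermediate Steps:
H(o) = -(588 + o)*(o + o**2)/9 (H(o) = -(o + o*o)*(o + 588)/9 = -(o + o**2)*(588 + o)/9 = -(588 + o)*(o + o**2)/9)
(-320869 + H(-264))/(-421291 + 22848) = (-320869 - 1/9*(-264)*(588 + (-264)**2 + 589*(-264)))/(-421291 + 22848) = (-320869 - 1/9*(-264)*(588 + 69696 - 155496))/(-398443) = (-320869 - 1/9*(-264)*(-85212))*(-1/398443) = (-320869 - 2499552)*(-1/398443) = -2820421*(-1/398443) = 2820421/398443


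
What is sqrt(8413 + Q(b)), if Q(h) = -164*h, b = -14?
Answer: sqrt(10709) ≈ 103.48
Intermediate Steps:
sqrt(8413 + Q(b)) = sqrt(8413 - 164*(-14)) = sqrt(8413 + 2296) = sqrt(10709)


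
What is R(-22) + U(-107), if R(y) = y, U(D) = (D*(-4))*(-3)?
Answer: -1306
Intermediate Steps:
U(D) = 12*D (U(D) = -4*D*(-3) = 12*D)
R(-22) + U(-107) = -22 + 12*(-107) = -22 - 1284 = -1306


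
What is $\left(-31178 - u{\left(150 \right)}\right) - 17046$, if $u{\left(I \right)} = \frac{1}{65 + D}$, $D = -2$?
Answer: $- \frac{3038113}{63} \approx -48224.0$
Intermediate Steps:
$u{\left(I \right)} = \frac{1}{63}$ ($u{\left(I \right)} = \frac{1}{65 - 2} = \frac{1}{63}$)
$\left(-31178 - u{\left(150 \right)}\right) - 17046 = \left(-31178 - \frac{1}{63}\right) - 17046 = - \frac{1964215}{63} - 17046 = - \frac{3038113}{63}$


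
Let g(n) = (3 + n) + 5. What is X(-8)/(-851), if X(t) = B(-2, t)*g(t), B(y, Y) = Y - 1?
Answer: 0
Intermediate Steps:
g(n) = 8 + n
B(y, Y) = -1 + Y
X(t) = (-1 + t)*(8 + t)
X(-8)/(-851) = ((-1 - 8)*(8 - 8))/(-851) = -9*0*(-1/851) = 0*(-1/851) = 0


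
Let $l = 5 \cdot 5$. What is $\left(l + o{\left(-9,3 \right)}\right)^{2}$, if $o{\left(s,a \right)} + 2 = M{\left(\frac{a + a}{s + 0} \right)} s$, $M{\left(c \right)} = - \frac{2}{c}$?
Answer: $16$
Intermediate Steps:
$l = 25$
$o{\left(s,a \right)} = -2 - \frac{s^{2}}{a}$ ($o{\left(s,a \right)} = -2 + - \frac{2}{\left(a + a\right) \frac{1}{s + 0}} s = -2 + - \frac{2}{2 a \frac{1}{s}} s = -2 + - 2 \frac{s}{2 a} s = -2 + - \frac{s}{a} s = -2 - \frac{s^{2}}{a}$)
$\left(l + o{\left(-9,3 \right)}\right)^{2} = \left(25 - \left(2 + \frac{\left(-9\right)^{2}}{3}\right)\right)^{2} = \left(25 - \left(2 + \frac{1}{3} \cdot 81\right)\right)^{2} = \left(25 - 29\right)^{2} = \left(-4\right)^{2} = 16$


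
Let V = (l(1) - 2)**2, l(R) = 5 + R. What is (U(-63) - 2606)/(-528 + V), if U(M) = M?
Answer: 2669/512 ≈ 5.2129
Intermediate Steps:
V = 16 (V = ((5 + 1) - 2)**2 = (6 - 2)**2 = 4**2 = 16)
(U(-63) - 2606)/(-528 + V) = (-63 - 2606)/(-528 + 16) = -2669/(-512) = -2669*(-1/512) = 2669/512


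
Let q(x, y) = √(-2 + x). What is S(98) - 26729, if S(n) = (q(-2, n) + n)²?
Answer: -17129 + 392*I ≈ -17129.0 + 392.0*I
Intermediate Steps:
S(n) = (n + 2*I)² (S(n) = (√(-2 - 2) + n)² = (√(-4) + n)² = (2*I + n)² = (n + 2*I)²)
S(98) - 26729 = (98 + 2*I)² - 26729 = -26729 + (98 + 2*I)²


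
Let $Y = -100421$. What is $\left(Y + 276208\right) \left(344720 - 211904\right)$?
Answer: $23347326192$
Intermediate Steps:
$\left(Y + 276208\right) \left(344720 - 211904\right) = \left(-100421 + 276208\right) \left(344720 - 211904\right) = 175787 \cdot 132816 = 23347326192$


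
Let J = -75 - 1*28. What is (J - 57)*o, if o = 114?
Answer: -18240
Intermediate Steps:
J = -103 (J = -75 - 28 = -103)
(J - 57)*o = (-103 - 57)*114 = -160*114 = -18240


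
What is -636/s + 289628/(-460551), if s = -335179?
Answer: -7444947152/11874386433 ≈ -0.62698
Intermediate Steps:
-636/s + 289628/(-460551) = -636/(-335179) + 289628/(-460551) = -636*(-1/335179) + 289628*(-1/460551) = 636/335179 - 289628/460551 = -7444947152/11874386433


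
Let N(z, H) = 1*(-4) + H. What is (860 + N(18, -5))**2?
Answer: 724201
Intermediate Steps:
N(z, H) = -4 + H
(860 + N(18, -5))**2 = (860 + (-4 - 5))**2 = (860 - 9)**2 = 851**2 = 724201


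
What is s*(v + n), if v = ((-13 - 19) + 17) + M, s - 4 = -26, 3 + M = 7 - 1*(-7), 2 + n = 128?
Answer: -2684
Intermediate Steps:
n = 126 (n = -2 + 128 = 126)
M = 11 (M = -3 + (7 - 1*(-7)) = -3 + (7 + 7) = -3 + 14 = 11)
s = -22 (s = 4 - 26 = -22)
v = -4 (v = ((-13 - 19) + 17) + 11 = (-32 + 17) + 11 = -15 + 11 = -4)
s*(v + n) = -22*(-4 + 126) = -22*122 = -2684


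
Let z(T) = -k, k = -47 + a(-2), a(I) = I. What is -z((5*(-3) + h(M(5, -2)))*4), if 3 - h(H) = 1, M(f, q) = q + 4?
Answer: -49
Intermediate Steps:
M(f, q) = 4 + q
h(H) = 2 (h(H) = 3 - 1*1 = 3 - 1 = 2)
k = -49 (k = -47 - 2 = -49)
z(T) = 49 (z(T) = -1*(-49) = 49)
-z((5*(-3) + h(M(5, -2)))*4) = -1*49 = -49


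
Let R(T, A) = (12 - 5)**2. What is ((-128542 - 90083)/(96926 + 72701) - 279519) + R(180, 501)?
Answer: -47405876315/169627 ≈ -2.7947e+5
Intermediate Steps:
R(T, A) = 49 (R(T, A) = 7**2 = 49)
((-128542 - 90083)/(96926 + 72701) - 279519) + R(180, 501) = ((-128542 - 90083)/(96926 + 72701) - 279519) + 49 = (-218625/169627 - 279519) + 49 = -47414188038/169627 + 49 = -47405876315/169627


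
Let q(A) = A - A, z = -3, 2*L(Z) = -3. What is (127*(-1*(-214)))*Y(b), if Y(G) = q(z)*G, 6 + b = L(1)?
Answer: 0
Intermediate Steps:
L(Z) = -3/2 (L(Z) = (1/2)*(-3) = -3/2)
b = -15/2 (b = -6 - 3/2 = -15/2 ≈ -7.5000)
q(A) = 0
Y(G) = 0 (Y(G) = 0*G = 0)
(127*(-1*(-214)))*Y(b) = (127*(-1*(-214)))*0 = (127*214)*0 = 27178*0 = 0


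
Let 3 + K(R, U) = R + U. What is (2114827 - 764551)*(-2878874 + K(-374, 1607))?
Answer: -3885613629744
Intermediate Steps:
K(R, U) = -3 + R + U (K(R, U) = -3 + (R + U) = -3 + R + U)
(2114827 - 764551)*(-2878874 + K(-374, 1607)) = (2114827 - 764551)*(-2878874 + (-3 - 374 + 1607)) = 1350276*(-2878874 + 1230) = 1350276*(-2877644) = -3885613629744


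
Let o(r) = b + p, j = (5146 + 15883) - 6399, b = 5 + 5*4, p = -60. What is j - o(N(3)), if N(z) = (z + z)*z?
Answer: 14665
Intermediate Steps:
N(z) = 2*z**2 (N(z) = (2*z)*z = 2*z**2)
b = 25 (b = 5 + 20 = 25)
j = 14630 (j = 21029 - 6399 = 14630)
o(r) = -35 (o(r) = 25 - 60 = -35)
j - o(N(3)) = 14630 - 1*(-35) = 14630 + 35 = 14665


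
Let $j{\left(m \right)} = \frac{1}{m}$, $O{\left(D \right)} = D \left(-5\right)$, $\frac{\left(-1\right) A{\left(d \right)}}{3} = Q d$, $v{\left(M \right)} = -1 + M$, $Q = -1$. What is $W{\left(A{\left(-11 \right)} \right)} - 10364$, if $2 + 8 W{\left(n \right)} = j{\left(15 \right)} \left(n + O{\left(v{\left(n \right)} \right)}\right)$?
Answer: $- \frac{1243573}{120} \approx -10363.0$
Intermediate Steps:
$A{\left(d \right)} = 3 d$ ($A{\left(d \right)} = - 3 \left(- d\right) = 3 d$)
$O{\left(D \right)} = - 5 D$
$W{\left(n \right)} = - \frac{5}{24} - \frac{n}{30}$ ($W{\left(n \right)} = - \frac{1}{4} + \frac{\frac{1}{15} \left(n - 5 \left(-1 + n\right)\right)}{8} = - \frac{1}{4} + \frac{\frac{1}{15} \left(n - \left(-5 + 5 n\right)\right)}{8} = - \frac{1}{4} + \frac{\frac{1}{15} \left(5 - 4 n\right)}{8} = - \frac{1}{4} + \frac{\frac{1}{3} - \frac{4 n}{15}}{8} = - \frac{1}{4} - \left(- \frac{1}{24} + \frac{n}{30}\right) = - \frac{5}{24} - \frac{n}{30}$)
$W{\left(A{\left(-11 \right)} \right)} - 10364 = \left(- \frac{5}{24} - \frac{3 \left(-11\right)}{30}\right) - 10364 = \left(- \frac{5}{24} - - \frac{11}{10}\right) - 10364 = \left(- \frac{5}{24} + \frac{11}{10}\right) - 10364 = \frac{107}{120} - 10364 = - \frac{1243573}{120}$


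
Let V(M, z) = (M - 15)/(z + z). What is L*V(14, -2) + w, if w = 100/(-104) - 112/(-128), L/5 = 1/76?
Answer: -277/3952 ≈ -0.070091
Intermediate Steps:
L = 5/76 ≈ 0.065789
w = -9/104 (w = 100*(-1/104) - 112*(-1/128) = -25/26 + 7/8 = -9/104 ≈ -0.086538)
V(M, z) = (-15 + M)/(2*z) (V(M, z) = (-15 + M)/((2*z)) = (-15 + M)*(1/(2*z)) = (-15 + M)/(2*z))
L*V(14, -2) + w = 5*((½)*(-15 + 14)/(-2))/76 - 9/104 = 5*((½)*(-½)*(-1))/76 - 9/104 = (5/76)*(¼) - 9/104 = 5/304 - 9/104 = -277/3952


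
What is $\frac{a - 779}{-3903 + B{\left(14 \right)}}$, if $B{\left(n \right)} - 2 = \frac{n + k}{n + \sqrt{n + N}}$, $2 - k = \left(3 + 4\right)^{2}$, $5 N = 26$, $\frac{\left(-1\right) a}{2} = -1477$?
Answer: $- \frac{7505476950}{13470564149} - \frac{287100 \sqrt{30}}{13470564149} \approx -0.55729$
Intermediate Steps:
$a = 2954$ ($a = \left(-2\right) \left(-1477\right) = 2954$)
$N = \frac{26}{5}$ ($N = \frac{1}{5} \cdot 26 = \frac{26}{5} \approx 5.2$)
$k = -47$ ($k = 2 - \left(3 + 4\right)^{2} = 2 - 7^{2} = 2 - 49 = -47$)
$B{\left(n \right)} = 2 + \frac{-47 + n}{n + \sqrt{\frac{26}{5} + n}}$ ($B{\left(n \right)} = 2 + \frac{n - 47}{n + \sqrt{n + \frac{26}{5}}} = 2 + \frac{-47 + n}{n + \sqrt{\frac{26}{5} + n}}$)
$\frac{a - 779}{-3903 + B{\left(14 \right)}} = \frac{2954 - 779}{-3903 + \frac{-235 + 2 \sqrt{130 + 25 \cdot 14} + 15 \cdot 14}{5 \cdot 14 + \sqrt{5} \sqrt{26 + 5 \cdot 14}}} = \frac{2175}{-3903 + \frac{-235 + 2 \sqrt{130 + 350} + 210}{70 + \sqrt{5} \sqrt{26 + 70}}} = \frac{2175}{-3903 + \frac{-235 + 2 \sqrt{480} + 210}{70 + \sqrt{5} \sqrt{96}}} = \frac{2175}{-3903 + \frac{-235 + 2 \cdot 4 \sqrt{30} + 210}{70 + \sqrt{5} \cdot 4 \sqrt{6}}} = \frac{2175}{-3903 + \frac{-235 + 8 \sqrt{30} + 210}{70 + 4 \sqrt{30}}} = \frac{2175}{-3903 + \frac{-25 + 8 \sqrt{30}}{70 + 4 \sqrt{30}}}$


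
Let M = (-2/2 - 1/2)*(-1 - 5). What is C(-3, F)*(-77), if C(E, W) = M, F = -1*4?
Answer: -693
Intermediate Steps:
F = -4
M = 9 (M = (-2*½ - 1*½)*(-6) = (-1 - ½)*(-6) = -3/2*(-6) = 9)
C(E, W) = 9
C(-3, F)*(-77) = 9*(-77) = -693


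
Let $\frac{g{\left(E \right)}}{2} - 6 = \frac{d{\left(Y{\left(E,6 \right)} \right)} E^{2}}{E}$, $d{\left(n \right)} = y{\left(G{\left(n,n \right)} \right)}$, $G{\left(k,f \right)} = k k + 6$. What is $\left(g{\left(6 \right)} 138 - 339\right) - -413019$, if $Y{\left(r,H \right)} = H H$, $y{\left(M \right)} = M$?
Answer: $2570448$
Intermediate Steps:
$G{\left(k,f \right)} = 6 + k^{2}$ ($G{\left(k,f \right)} = k^{2} + 6 = 6 + k^{2}$)
$Y{\left(r,H \right)} = H^{2}$
$d{\left(n \right)} = 6 + n^{2}$
$g{\left(E \right)} = 12 + 2604 E$ ($g{\left(E \right)} = 12 + 2 \frac{\left(6 + \left(6^{2}\right)^{2}\right) E^{2}}{E} = 12 + 2 \frac{\left(6 + 36^{2}\right) E^{2}}{E} = 12 + 2 \frac{\left(6 + 1296\right) E^{2}}{E} = 12 + 2 \frac{1302 E^{2}}{E} = 12 + 2 \cdot 1302 E = 12 + 2604 E$)
$\left(g{\left(6 \right)} 138 - 339\right) - -413019 = \left(\left(12 + 2604 \cdot 6\right) 138 - 339\right) - -413019 = \left(\left(12 + 15624\right) 138 - 339\right) + 413019 = \left(15636 \cdot 138 - 339\right) + 413019 = \left(2157768 - 339\right) + 413019 = 2157429 + 413019 = 2570448$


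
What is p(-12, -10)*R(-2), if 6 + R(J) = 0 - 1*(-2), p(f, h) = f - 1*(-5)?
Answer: 28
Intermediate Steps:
p(f, h) = 5 + f (p(f, h) = f + 5 = 5 + f)
R(J) = -4 (R(J) = -6 + (0 - 1*(-2)) = -6 + (0 + 2) = -6 + 2 = -4)
p(-12, -10)*R(-2) = (5 - 12)*(-4) = -7*(-4) = 28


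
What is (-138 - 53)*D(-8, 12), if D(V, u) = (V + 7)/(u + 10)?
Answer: 191/22 ≈ 8.6818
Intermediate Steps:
D(V, u) = (7 + V)/(10 + u)
(-138 - 53)*D(-8, 12) = (-138 - 53)*((7 - 8)/(10 + 12)) = -191*(-1)/22 = -191*(-1/22) = 191/22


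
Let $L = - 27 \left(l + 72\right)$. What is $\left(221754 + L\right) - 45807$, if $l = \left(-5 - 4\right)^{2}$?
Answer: $171816$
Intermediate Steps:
$l = 81$ ($l = \left(-9\right)^{2} = 81$)
$L = -4131$ ($L = - 27 \left(81 + 72\right) = \left(-27\right) 153 = -4131$)
$\left(221754 + L\right) - 45807 = \left(221754 - 4131\right) - 45807 = 217623 - 45807 = 171816$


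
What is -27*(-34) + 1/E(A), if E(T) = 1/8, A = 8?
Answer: 926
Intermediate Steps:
E(T) = ⅛
-27*(-34) + 1/E(A) = -27*(-34) + 1/(⅛) = 918 + 8 = 926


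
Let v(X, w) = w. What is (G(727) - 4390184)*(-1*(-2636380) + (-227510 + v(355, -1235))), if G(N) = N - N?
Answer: -10569960654840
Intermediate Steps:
G(N) = 0
(G(727) - 4390184)*(-1*(-2636380) + (-227510 + v(355, -1235))) = (0 - 4390184)*(-1*(-2636380) + (-227510 - 1235)) = -4390184*(2636380 - 228745) = -4390184*2407635 = -10569960654840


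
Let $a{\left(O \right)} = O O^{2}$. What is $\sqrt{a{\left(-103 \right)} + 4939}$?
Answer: $2 i \sqrt{271947} \approx 1043.0 i$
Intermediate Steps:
$a{\left(O \right)} = O^{3}$
$\sqrt{a{\left(-103 \right)} + 4939} = \sqrt{\left(-103\right)^{3} + 4939} = \sqrt{-1092727 + 4939} = \sqrt{-1087788} = 2 i \sqrt{271947}$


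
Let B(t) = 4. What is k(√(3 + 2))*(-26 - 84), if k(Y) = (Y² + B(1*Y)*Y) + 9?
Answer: -1540 - 440*√5 ≈ -2523.9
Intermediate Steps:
k(Y) = 9 + Y² + 4*Y (k(Y) = (Y² + 4*Y) + 9 = 9 + Y² + 4*Y)
k(√(3 + 2))*(-26 - 84) = (9 + (√(3 + 2))² + 4*√(3 + 2))*(-26 - 84) = (9 + (√5)² + 4*√5)*(-110) = (9 + 5 + 4*√5)*(-110) = (14 + 4*√5)*(-110) = -1540 - 440*√5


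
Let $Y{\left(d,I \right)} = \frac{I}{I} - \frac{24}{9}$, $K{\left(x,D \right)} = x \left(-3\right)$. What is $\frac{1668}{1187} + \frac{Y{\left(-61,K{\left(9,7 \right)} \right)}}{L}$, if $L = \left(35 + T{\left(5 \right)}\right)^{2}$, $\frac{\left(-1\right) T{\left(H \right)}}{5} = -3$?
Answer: $\frac{2500813}{1780500} \approx 1.4046$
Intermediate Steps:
$K{\left(x,D \right)} = - 3 x$
$T{\left(H \right)} = 15$ ($T{\left(H \right)} = \left(-5\right) \left(-3\right) = 15$)
$Y{\left(d,I \right)} = - \frac{5}{3}$ ($Y{\left(d,I \right)} = 1 - \frac{8}{3} = - \frac{5}{3}$)
$L = 2500$ ($L = \left(35 + 15\right)^{2} = 50^{2} = 2500$)
$\frac{1668}{1187} + \frac{Y{\left(-61,K{\left(9,7 \right)} \right)}}{L} = \frac{1668}{1187} - \frac{5}{3 \cdot 2500} = 1668 \cdot \frac{1}{1187} - \frac{1}{1500} = \frac{1668}{1187} - \frac{1}{1500} = \frac{2500813}{1780500}$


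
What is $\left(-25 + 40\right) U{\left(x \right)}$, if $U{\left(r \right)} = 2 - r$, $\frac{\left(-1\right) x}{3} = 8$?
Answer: $390$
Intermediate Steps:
$x = -24$ ($x = \left(-3\right) 8 = -24$)
$\left(-25 + 40\right) U{\left(x \right)} = \left(-25 + 40\right) \left(2 - -24\right) = 15 \left(2 + 24\right) = 15 \cdot 26 = 390$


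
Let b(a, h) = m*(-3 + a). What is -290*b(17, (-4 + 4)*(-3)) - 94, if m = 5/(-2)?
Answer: 10056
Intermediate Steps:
m = -5/2 (m = 5*(-½) = -5/2 ≈ -2.5000)
b(a, h) = 15/2 - 5*a/2 (b(a, h) = -5*(-3 + a)/2 = 15/2 - 5*a/2)
-290*b(17, (-4 + 4)*(-3)) - 94 = -290*(15/2 - 5/2*17) - 94 = -290*(15/2 - 85/2) - 94 = -290*(-35) - 94 = 10150 - 94 = 10056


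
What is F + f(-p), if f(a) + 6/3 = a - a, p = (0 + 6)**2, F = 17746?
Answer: 17744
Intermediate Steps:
p = 36 (p = 6**2 = 36)
f(a) = -2 (f(a) = -2 + (a - a) = -2 + 0 = -2)
F + f(-p) = 17746 - 2 = 17744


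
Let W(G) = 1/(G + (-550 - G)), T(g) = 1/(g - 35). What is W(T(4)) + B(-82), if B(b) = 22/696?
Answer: 2851/95700 ≈ 0.029791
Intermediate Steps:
B(b) = 11/348 (B(b) = 22*(1/696) = 11/348)
T(g) = 1/(-35 + g)
W(G) = -1/550 (W(G) = 1/(-550) = -1/550)
W(T(4)) + B(-82) = -1/550 + 11/348 = 2851/95700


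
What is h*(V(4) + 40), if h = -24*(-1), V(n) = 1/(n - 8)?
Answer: 954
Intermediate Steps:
V(n) = 1/(-8 + n)
h = 24
h*(V(4) + 40) = 24*(1/(-8 + 4) + 40) = 24*(1/(-4) + 40) = 24*(-¼ + 40) = 24*(159/4) = 954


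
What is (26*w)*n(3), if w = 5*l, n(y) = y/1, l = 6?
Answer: 2340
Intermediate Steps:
n(y) = y (n(y) = y*1 = y)
w = 30 (w = 5*6 = 30)
(26*w)*n(3) = (26*30)*3 = 780*3 = 2340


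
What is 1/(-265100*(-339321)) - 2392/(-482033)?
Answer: 215169961545233/43360795084104300 ≈ 0.0049623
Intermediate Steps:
1/(-265100*(-339321)) - 2392/(-482033) = -1/265100*(-1/339321) - 2392*(-1/482033) = 1/89953997100 + 2392/482033 = 215169961545233/43360795084104300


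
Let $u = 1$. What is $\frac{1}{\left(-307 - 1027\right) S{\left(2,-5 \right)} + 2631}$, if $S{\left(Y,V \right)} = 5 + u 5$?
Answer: $- \frac{1}{10709} \approx -9.3379 \cdot 10^{-5}$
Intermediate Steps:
$S{\left(Y,V \right)} = 10$ ($S{\left(Y,V \right)} = 5 + 1 \cdot 5 = 5 + 5 = 10$)
$\frac{1}{\left(-307 - 1027\right) S{\left(2,-5 \right)} + 2631} = \frac{1}{\left(-307 - 1027\right) 10 + 2631} = \frac{1}{\left(-1334\right) 10 + 2631} = \frac{1}{-13340 + 2631} = \frac{1}{-10709} = - \frac{1}{10709}$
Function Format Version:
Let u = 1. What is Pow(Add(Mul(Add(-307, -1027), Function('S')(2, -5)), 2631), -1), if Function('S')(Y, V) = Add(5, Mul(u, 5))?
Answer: Rational(-1, 10709) ≈ -9.3379e-5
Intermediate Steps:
Function('S')(Y, V) = 10 (Function('S')(Y, V) = Add(5, Mul(1, 5)) = Add(5, 5) = 10)
Pow(Add(Mul(Add(-307, -1027), Function('S')(2, -5)), 2631), -1) = Pow(Add(Mul(Add(-307, -1027), 10), 2631), -1) = Pow(Add(Mul(-1334, 10), 2631), -1) = Pow(Add(-13340, 2631), -1) = Pow(-10709, -1) = Rational(-1, 10709)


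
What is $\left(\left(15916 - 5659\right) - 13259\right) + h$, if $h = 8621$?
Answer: $5619$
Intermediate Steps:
$\left(\left(15916 - 5659\right) - 13259\right) + h = \left(\left(15916 - 5659\right) - 13259\right) + 8621 = \left(10257 - 13259\right) + 8621 = -3002 + 8621 = 5619$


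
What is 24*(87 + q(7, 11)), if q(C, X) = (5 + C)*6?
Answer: 3816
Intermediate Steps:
q(C, X) = 30 + 6*C
24*(87 + q(7, 11)) = 24*(87 + (30 + 6*7)) = 24*(87 + (30 + 42)) = 24*(87 + 72) = 24*159 = 3816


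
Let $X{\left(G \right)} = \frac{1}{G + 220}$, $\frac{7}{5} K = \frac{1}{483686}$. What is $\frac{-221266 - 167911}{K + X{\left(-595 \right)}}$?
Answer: $\frac{494128599357750}{3383927} \approx 1.4602 \cdot 10^{8}$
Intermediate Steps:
$K = \frac{5}{3385802}$ ($K = \frac{5}{7 \cdot 483686} = \frac{5}{7} \cdot \frac{1}{483686} = \frac{5}{3385802} \approx 1.4768 \cdot 10^{-6}$)
$X{\left(G \right)} = \frac{1}{220 + G}$
$\frac{-221266 - 167911}{K + X{\left(-595 \right)}} = \frac{-221266 - 167911}{\frac{5}{3385802} + \frac{1}{220 - 595}} = - \frac{389177}{\frac{5}{3385802} + \frac{1}{-375}} = - \frac{389177}{\frac{5}{3385802} - \frac{1}{375}} = - \frac{389177}{- \frac{3383927}{1269675750}} = \left(-389177\right) \left(- \frac{1269675750}{3383927}\right) = \frac{494128599357750}{3383927}$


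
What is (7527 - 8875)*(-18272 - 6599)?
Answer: 33526108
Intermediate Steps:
(7527 - 8875)*(-18272 - 6599) = -1348*(-24871) = 33526108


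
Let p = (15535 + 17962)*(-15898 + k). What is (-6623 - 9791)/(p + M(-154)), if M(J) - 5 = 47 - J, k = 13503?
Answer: 16414/80225109 ≈ 0.00020460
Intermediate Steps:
p = -80225315 (p = (15535 + 17962)*(-15898 + 13503) = 33497*(-2395) = -80225315)
M(J) = 52 - J (M(J) = 5 + (47 - J) = 52 - J)
(-6623 - 9791)/(p + M(-154)) = (-6623 - 9791)/(-80225315 + (52 - 1*(-154))) = -16414/(-80225315 + (52 + 154)) = -16414/(-80225315 + 206) = -16414/(-80225109) = -16414*(-1/80225109) = 16414/80225109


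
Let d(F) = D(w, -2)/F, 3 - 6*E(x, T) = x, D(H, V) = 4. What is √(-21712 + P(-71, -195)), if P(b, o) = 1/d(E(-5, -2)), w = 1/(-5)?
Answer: I*√195405/3 ≈ 147.35*I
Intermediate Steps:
w = -⅕ ≈ -0.20000
E(x, T) = ½ - x/6
d(F) = 4/F
P(b, o) = ⅓ (P(b, o) = 1/(4/(½ - ⅙*(-5))) = 1/(4/(½ + ⅚)) = 1/(4/(4/3)) = 1/(4*(¾)) = 1/3 = ⅓)
√(-21712 + P(-71, -195)) = √(-21712 + ⅓) = √(-65135/3) = I*√195405/3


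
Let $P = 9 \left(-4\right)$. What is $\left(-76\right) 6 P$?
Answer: $16416$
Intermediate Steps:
$P = -36$
$\left(-76\right) 6 P = \left(-76\right) 6 \left(-36\right) = \left(-456\right) \left(-36\right) = 16416$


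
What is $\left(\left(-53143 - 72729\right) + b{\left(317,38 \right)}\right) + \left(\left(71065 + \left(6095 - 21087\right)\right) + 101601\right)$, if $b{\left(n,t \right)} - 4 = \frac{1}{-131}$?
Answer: $\frac{4166585}{131} \approx 31806.0$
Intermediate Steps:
$b{\left(n,t \right)} = \frac{523}{131}$ ($b{\left(n,t \right)} = 4 + \frac{1}{-131} = 4 - \frac{1}{131} = \frac{523}{131}$)
$\left(\left(-53143 - 72729\right) + b{\left(317,38 \right)}\right) + \left(\left(71065 + \left(6095 - 21087\right)\right) + 101601\right) = \left(\left(-53143 - 72729\right) + \frac{523}{131}\right) + \left(\left(71065 + \left(6095 - 21087\right)\right) + 101601\right) = \left(-125872 + \frac{523}{131}\right) + \left(\left(71065 - 14992\right) + 101601\right) = - \frac{16488709}{131} + \left(56073 + 101601\right) = - \frac{16488709}{131} + 157674 = \frac{4166585}{131}$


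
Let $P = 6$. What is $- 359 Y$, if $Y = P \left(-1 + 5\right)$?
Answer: $-8616$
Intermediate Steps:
$Y = 24$ ($Y = 6 \left(-1 + 5\right) = 6 \cdot 4 = 24$)
$- 359 Y = \left(-359\right) 24 = -8616$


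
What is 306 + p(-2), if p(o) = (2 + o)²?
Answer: 306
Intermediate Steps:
306 + p(-2) = 306 + (2 - 2)² = 306 + 0² = 306 + 0 = 306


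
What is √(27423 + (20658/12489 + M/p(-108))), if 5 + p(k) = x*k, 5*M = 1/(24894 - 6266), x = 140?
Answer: √3118112894343750592902667/10662900050 ≈ 165.60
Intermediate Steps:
M = 1/93140 (M = 1/(5*(24894 - 6266)) = (⅕)/18628 = (⅕)*(1/18628) = 1/93140 ≈ 1.0737e-5)
p(k) = -5 + 140*k
√(27423 + (20658/12489 + M/p(-108))) = √(27423 + (20658/12489 + 1/(93140*(-5 + 140*(-108))))) = √(27423 + (20658*(1/12489) + 1/(93140*(-5 - 15120)))) = √(27423 + (6886/4163 + (1/93140)/(-15125))) = √(27423 + (6886/4163 + (1/93140)*(-1/15125))) = √(27423 + (6886/4163 - 1/1408742500)) = √(27423 + 9700600850837/5864595027500) = √(160834490039983337/5864595027500) = √3118112894343750592902667/10662900050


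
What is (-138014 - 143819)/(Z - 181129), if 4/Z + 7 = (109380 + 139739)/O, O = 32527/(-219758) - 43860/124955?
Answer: 2696479209200227003/1732978688460305463 ≈ 1.5560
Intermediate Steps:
O = -249145403/499270198 (O = 32527*(-1/219758) - 43860*1/124955 = -2957/19978 - 8772/24991 = -249145403/499270198 ≈ -0.49902)
Z = -76660124/9567648959491 (Z = 4/(-7 + (109380 + 139739)/(-249145403/499270198)) = 4/(-7 + 249119*(-499270198/249145403)) = 4/(-7 - 9567514804274/19165031) = 4/(-9567648959491/19165031) = 4*(-19165031/9567648959491) = -76660124/9567648959491 ≈ -8.0124e-6)
(-138014 - 143819)/(Z - 181129) = (-138014 - 143819)/(-76660124/9567648959491 - 181129) = -281833/(-1732978688460305463/9567648959491) = -281833*(-9567648959491/1732978688460305463) = 2696479209200227003/1732978688460305463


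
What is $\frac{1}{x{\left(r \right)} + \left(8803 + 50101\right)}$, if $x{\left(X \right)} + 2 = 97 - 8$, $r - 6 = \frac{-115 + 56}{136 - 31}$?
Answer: $\frac{1}{58991} \approx 1.6952 \cdot 10^{-5}$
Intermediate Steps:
$r = \frac{571}{105}$ ($r = 6 + \frac{-115 + 56}{136 - 31} = 6 - \frac{59}{105} = \frac{571}{105} \approx 5.4381$)
$x{\left(X \right)} = 87$ ($x{\left(X \right)} = -2 + \left(97 - 8\right) = -2 + 89 = 87$)
$\frac{1}{x{\left(r \right)} + \left(8803 + 50101\right)} = \frac{1}{87 + \left(8803 + 50101\right)} = \frac{1}{87 + 58904} = \frac{1}{58991}$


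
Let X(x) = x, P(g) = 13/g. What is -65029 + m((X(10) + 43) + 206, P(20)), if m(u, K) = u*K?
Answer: -1297213/20 ≈ -64861.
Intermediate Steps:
m(u, K) = K*u
-65029 + m((X(10) + 43) + 206, P(20)) = -65029 + (13/20)*((10 + 43) + 206) = -65029 + (13*(1/20))*(53 + 206) = -65029 + (13/20)*259 = -65029 + 3367/20 = -1297213/20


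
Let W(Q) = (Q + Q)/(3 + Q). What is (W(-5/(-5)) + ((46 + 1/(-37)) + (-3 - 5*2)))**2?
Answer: 6135529/5476 ≈ 1120.4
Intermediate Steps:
W(Q) = 2*Q/(3 + Q) (W(Q) = (2*Q)/(3 + Q) = 2*Q/(3 + Q))
(W(-5/(-5)) + ((46 + 1/(-37)) + (-3 - 5*2)))**2 = (2*(-5/(-5))/(3 - 5/(-5)) + ((46 + 1/(-37)) + (-3 - 5*2)))**2 = (2*(-5*(-1/5))/(3 - 5*(-1/5)) + ((46 - 1/37) + (-3 - 10)))**2 = (2*1/(3 + 1) + (1701/37 - 13))**2 = (2*1/4 + 1220/37)**2 = (2*1*(1/4) + 1220/37)**2 = (1/2 + 1220/37)**2 = (2477/74)**2 = 6135529/5476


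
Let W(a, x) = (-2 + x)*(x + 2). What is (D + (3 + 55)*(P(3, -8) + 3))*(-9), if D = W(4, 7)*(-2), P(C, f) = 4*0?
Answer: -756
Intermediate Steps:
P(C, f) = 0
W(a, x) = (-2 + x)*(2 + x)
D = -90 (D = (-4 + 7²)*(-2) = (-4 + 49)*(-2) = 45*(-2) = -90)
(D + (3 + 55)*(P(3, -8) + 3))*(-9) = (-90 + (3 + 55)*(0 + 3))*(-9) = (-90 + 58*3)*(-9) = (-90 + 174)*(-9) = 84*(-9) = -756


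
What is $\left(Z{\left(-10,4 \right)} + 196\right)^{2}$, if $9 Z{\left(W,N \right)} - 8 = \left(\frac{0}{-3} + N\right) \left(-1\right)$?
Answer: $\frac{3125824}{81} \approx 38590.0$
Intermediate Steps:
$Z{\left(W,N \right)} = \frac{8}{9} - \frac{N}{9}$ ($Z{\left(W,N \right)} = \frac{8}{9} + \frac{\left(\frac{0}{-3} + N\right) \left(-1\right)}{9} = \frac{8}{9} + \frac{\left(0 \left(- \frac{1}{3}\right) + N\right) \left(-1\right)}{9} = \frac{8}{9} + \frac{\left(0 + N\right) \left(-1\right)}{9} = \frac{8}{9} + \frac{N \left(-1\right)}{9} = \frac{8}{9} + \frac{\left(-1\right) N}{9} = \frac{8}{9} - \frac{N}{9}$)
$\left(Z{\left(-10,4 \right)} + 196\right)^{2} = \left(\left(\frac{8}{9} - \frac{4}{9}\right) + 196\right)^{2} = \left(\frac{4}{9} + 196\right)^{2} = \left(\frac{1768}{9}\right)^{2} = \frac{3125824}{81}$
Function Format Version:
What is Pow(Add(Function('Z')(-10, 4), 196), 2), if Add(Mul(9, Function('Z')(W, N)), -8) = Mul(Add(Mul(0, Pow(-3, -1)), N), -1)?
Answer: Rational(3125824, 81) ≈ 38590.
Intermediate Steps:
Function('Z')(W, N) = Add(Rational(8, 9), Mul(Rational(-1, 9), N)) (Function('Z')(W, N) = Add(Rational(8, 9), Mul(Rational(1, 9), Mul(Add(Mul(0, Pow(-3, -1)), N), -1))) = Add(Rational(8, 9), Mul(Rational(1, 9), Mul(Add(Mul(0, Rational(-1, 3)), N), -1))) = Add(Rational(8, 9), Mul(Rational(1, 9), Mul(Add(0, N), -1))) = Add(Rational(8, 9), Mul(Rational(1, 9), Mul(N, -1))) = Add(Rational(8, 9), Mul(Rational(1, 9), Mul(-1, N))) = Add(Rational(8, 9), Mul(Rational(-1, 9), N)))
Pow(Add(Function('Z')(-10, 4), 196), 2) = Pow(Add(Add(Rational(8, 9), Mul(Rational(-1, 9), 4)), 196), 2) = Pow(Add(Add(Rational(8, 9), Rational(-4, 9)), 196), 2) = Pow(Add(Rational(4, 9), 196), 2) = Pow(Rational(1768, 9), 2) = Rational(3125824, 81)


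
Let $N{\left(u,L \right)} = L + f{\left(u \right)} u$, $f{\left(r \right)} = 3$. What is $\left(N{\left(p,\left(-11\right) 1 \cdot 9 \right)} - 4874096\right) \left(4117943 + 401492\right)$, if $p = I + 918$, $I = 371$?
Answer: $-22011130824680$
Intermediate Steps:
$p = 1289$ ($p = 371 + 918 = 1289$)
$N{\left(u,L \right)} = L + 3 u$
$\left(N{\left(p,\left(-11\right) 1 \cdot 9 \right)} - 4874096\right) \left(4117943 + 401492\right) = \left(\left(\left(-11\right) 1 \cdot 9 + 3 \cdot 1289\right) - 4874096\right) \left(4117943 + 401492\right) = \left(\left(\left(-11\right) 9 + 3867\right) - 4874096\right) 4519435 = \left(\left(-99 + 3867\right) - 4874096\right) 4519435 = \left(3768 - 4874096\right) 4519435 = \left(-4870328\right) 4519435 = -22011130824680$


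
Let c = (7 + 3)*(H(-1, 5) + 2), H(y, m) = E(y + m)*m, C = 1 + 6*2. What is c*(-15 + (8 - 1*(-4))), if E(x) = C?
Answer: -2010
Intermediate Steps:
C = 13 (C = 1 + 12 = 13)
E(x) = 13
H(y, m) = 13*m
c = 670 (c = (7 + 3)*(13*5 + 2) = 10*(65 + 2) = 10*67 = 670)
c*(-15 + (8 - 1*(-4))) = 670*(-15 + (8 - 1*(-4))) = 670*(-15 + (8 + 4)) = 670*(-15 + 12) = 670*(-3) = -2010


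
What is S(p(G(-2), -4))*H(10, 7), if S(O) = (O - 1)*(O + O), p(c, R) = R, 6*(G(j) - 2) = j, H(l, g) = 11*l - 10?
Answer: 4000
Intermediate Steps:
H(l, g) = -10 + 11*l
G(j) = 2 + j/6
S(O) = 2*O*(-1 + O) (S(O) = (-1 + O)*(2*O) = 2*O*(-1 + O))
S(p(G(-2), -4))*H(10, 7) = (2*(-4)*(-1 - 4))*(-10 + 11*10) = (2*(-4)*(-5))*(-10 + 110) = 40*100 = 4000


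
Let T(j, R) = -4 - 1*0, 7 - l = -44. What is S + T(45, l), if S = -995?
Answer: -999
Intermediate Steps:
l = 51 (l = 7 - 1*(-44) = 7 + 44 = 51)
T(j, R) = -4 (T(j, R) = -4 + 0 = -4)
S + T(45, l) = -995 - 4 = -999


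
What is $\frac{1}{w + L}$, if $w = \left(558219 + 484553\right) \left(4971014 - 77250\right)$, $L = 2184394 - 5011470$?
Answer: $\frac{1}{5103077246732} \approx 1.9596 \cdot 10^{-13}$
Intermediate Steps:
$L = -2827076$ ($L = 2184394 - 5011470 = -2827076$)
$w = 5103080073808$ ($w = 1042772 \cdot 4893764 = 5103080073808$)
$\frac{1}{w + L} = \frac{1}{5103080073808 - 2827076} = \frac{1}{5103077246732}$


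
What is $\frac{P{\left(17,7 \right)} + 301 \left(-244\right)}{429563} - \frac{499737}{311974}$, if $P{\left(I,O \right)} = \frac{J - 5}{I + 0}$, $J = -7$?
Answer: $- \frac{4038883181267}{2278212285154} \approx -1.7728$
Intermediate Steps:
$P{\left(I,O \right)} = - \frac{12}{I}$ ($P{\left(I,O \right)} = \frac{-7 - 5}{I + 0} = - \frac{12}{I}$)
$\frac{P{\left(17,7 \right)} + 301 \left(-244\right)}{429563} - \frac{499737}{311974} = \frac{- \frac{12}{17} + 301 \left(-244\right)}{429563} - \frac{499737}{311974} = \left(\left(-12\right) \frac{1}{17} - 73444\right) \frac{1}{429563} - \frac{499737}{311974} = \left(- \frac{12}{17} - 73444\right) \frac{1}{429563} - \frac{499737}{311974} = \left(- \frac{1248560}{17}\right) \frac{1}{429563} - \frac{499737}{311974} = - \frac{1248560}{7302571} - \frac{499737}{311974} = - \frac{4038883181267}{2278212285154}$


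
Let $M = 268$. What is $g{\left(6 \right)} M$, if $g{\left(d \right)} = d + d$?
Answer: $3216$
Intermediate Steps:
$g{\left(d \right)} = 2 d$
$g{\left(6 \right)} M = 2 \cdot 6 \cdot 268 = 12 \cdot 268 = 3216$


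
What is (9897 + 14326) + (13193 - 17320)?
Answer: 20096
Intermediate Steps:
(9897 + 14326) + (13193 - 17320) = 24223 - 4127 = 20096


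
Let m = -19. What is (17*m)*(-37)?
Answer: 11951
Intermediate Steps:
(17*m)*(-37) = (17*(-19))*(-37) = -323*(-37) = 11951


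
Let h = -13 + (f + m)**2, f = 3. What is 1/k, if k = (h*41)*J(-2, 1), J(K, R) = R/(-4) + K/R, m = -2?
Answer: 1/1107 ≈ 0.00090334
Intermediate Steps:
J(K, R) = -R/4 + K/R (J(K, R) = R*(-1/4) + K/R = -R/4 + K/R)
h = -12 (h = -13 + (3 - 2)**2 = -13 + 1**2 = -13 + 1 = -12)
k = 1107 (k = (-12*41)*(-1/4*1 - 2/1) = -492*(-1/4 - 2*1) = -492*(-1/4 - 2) = -492*(-9/4) = 1107)
1/k = 1/1107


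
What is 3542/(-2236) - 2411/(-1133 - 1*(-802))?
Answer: 2109297/370058 ≈ 5.6999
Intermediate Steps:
3542/(-2236) - 2411/(-1133 - 1*(-802)) = 3542*(-1/2236) - 2411/(-1133 + 802) = -1771/1118 - 2411/(-331) = -1771/1118 - 2411*(-1/331) = -1771/1118 + 2411/331 = 2109297/370058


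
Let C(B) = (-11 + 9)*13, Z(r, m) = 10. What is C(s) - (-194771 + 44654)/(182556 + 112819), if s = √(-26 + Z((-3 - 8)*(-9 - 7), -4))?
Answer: -7529633/295375 ≈ -25.492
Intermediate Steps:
s = 4*I (s = √(-26 + 10) = √(-16) = 4*I ≈ 4.0*I)
C(B) = -26 (C(B) = -2*13 = -26)
C(s) - (-194771 + 44654)/(182556 + 112819) = -26 - (-194771 + 44654)/(182556 + 112819) = -26 - (-150117)/295375 = -26 - 1*(-150117/295375) = -26 + 150117/295375 = -7529633/295375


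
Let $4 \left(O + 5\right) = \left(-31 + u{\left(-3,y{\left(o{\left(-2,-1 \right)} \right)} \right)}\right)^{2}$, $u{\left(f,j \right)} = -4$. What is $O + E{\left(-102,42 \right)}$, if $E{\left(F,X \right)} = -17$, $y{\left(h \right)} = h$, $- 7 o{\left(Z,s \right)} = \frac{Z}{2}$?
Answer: $\frac{1137}{4} \approx 284.25$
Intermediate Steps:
$o{\left(Z,s \right)} = - \frac{Z}{14}$ ($o{\left(Z,s \right)} = - \frac{Z \frac{1}{2}}{7} = - \frac{\frac{1}{2} Z}{7} = - \frac{Z}{14}$)
$O = \frac{1205}{4}$ ($O = -5 + \frac{\left(-31 - 4\right)^{2}}{4} = -5 + \frac{\left(-35\right)^{2}}{4} = -5 + \frac{1}{4} \cdot 1225 = -5 + \frac{1225}{4} = \frac{1205}{4} \approx 301.25$)
$O + E{\left(-102,42 \right)} = \frac{1205}{4} - 17 = \frac{1137}{4}$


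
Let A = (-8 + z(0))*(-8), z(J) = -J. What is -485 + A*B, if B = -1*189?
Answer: -12581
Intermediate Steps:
B = -189
A = 64 (A = (-8 - 1*0)*(-8) = (-8 + 0)*(-8) = -8*(-8) = 64)
-485 + A*B = -485 + 64*(-189) = -485 - 12096 = -12581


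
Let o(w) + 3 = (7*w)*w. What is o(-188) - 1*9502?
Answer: 237903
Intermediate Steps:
o(w) = -3 + 7*w² (o(w) = -3 + (7*w)*w = -3 + 7*w²)
o(-188) - 1*9502 = (-3 + 7*(-188)²) - 1*9502 = (-3 + 7*35344) - 9502 = (-3 + 247408) - 9502 = 247405 - 9502 = 237903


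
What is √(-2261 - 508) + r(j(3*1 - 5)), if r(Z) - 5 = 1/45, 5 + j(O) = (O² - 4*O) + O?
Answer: 226/45 + I*√2769 ≈ 5.0222 + 52.621*I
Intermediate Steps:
j(O) = -5 + O² - 3*O (j(O) = -5 + ((O² - 4*O) + O) = -5 + (O² - 3*O) = -5 + O² - 3*O)
r(Z) = 226/45 (r(Z) = 5 + 1/45 = 226/45)
√(-2261 - 508) + r(j(3*1 - 5)) = √(-2261 - 508) + 226/45 = √(-2769) + 226/45 = I*√2769 + 226/45 = 226/45 + I*√2769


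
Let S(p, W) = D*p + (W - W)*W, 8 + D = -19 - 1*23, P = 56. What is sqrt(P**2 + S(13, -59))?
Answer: sqrt(2486) ≈ 49.860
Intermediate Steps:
D = -50 (D = -8 + (-19 - 1*23) = -8 + (-19 - 23) = -8 - 42 = -50)
S(p, W) = -50*p (S(p, W) = -50*p + (W - W)*W = -50*p + 0*W = -50*p + 0 = -50*p)
sqrt(P**2 + S(13, -59)) = sqrt(56**2 - 50*13) = sqrt(3136 - 650) = sqrt(2486)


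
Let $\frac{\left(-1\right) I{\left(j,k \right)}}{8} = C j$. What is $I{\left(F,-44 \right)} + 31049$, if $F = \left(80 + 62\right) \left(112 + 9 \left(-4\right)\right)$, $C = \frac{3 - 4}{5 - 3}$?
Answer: $74217$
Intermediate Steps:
$C = - \frac{1}{2} \approx -0.5$
$F = 10792$ ($F = 142 \left(112 - 36\right) = 142 \cdot 76 = 10792$)
$I{\left(j,k \right)} = 4 j$ ($I{\left(j,k \right)} = - 8 \left(- \frac{j}{2}\right) = 4 j$)
$I{\left(F,-44 \right)} + 31049 = 4 \cdot 10792 + 31049 = 43168 + 31049 = 74217$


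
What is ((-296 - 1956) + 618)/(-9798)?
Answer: 817/4899 ≈ 0.16677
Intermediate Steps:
((-296 - 1956) + 618)/(-9798) = (-2252 + 618)*(-1/9798) = -1634*(-1/9798) = 817/4899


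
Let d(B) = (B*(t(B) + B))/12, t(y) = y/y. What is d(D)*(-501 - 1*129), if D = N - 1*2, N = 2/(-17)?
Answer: -35910/289 ≈ -124.26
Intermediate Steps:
N = -2/17 (N = 2*(-1/17) = -2/17 ≈ -0.11765)
t(y) = 1
D = -36/17 (D = -2/17 - 1*2 = -2/17 - 2 = -36/17 ≈ -2.1176)
d(B) = B*(1 + B)/12 (d(B) = (B*(1 + B))/12 = (B*(1 + B))*(1/12) = B*(1 + B)/12)
d(D)*(-501 - 1*129) = ((1/12)*(-36/17)*(1 - 36/17))*(-501 - 1*129) = ((1/12)*(-36/17)*(-19/17))*(-501 - 129) = (57/289)*(-630) = -35910/289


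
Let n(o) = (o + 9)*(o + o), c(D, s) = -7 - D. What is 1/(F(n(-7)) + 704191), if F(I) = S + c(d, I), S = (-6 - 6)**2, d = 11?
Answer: 1/704317 ≈ 1.4198e-6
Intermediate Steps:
S = 144 (S = (-12)**2 = 144)
n(o) = 2*o*(9 + o) (n(o) = (9 + o)*(2*o) = 2*o*(9 + o))
F(I) = 126 (F(I) = 144 + (-7 - 1*11) = 144 + (-7 - 11) = 144 - 18 = 126)
1/(F(n(-7)) + 704191) = 1/(126 + 704191) = 1/704317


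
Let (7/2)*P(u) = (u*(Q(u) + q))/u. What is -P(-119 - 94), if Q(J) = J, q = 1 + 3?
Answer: 418/7 ≈ 59.714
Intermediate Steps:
q = 4
P(u) = 8/7 + 2*u/7 (P(u) = 2*((u*(u + 4))/u)/7 = 2*((u*(4 + u))/u)/7 = 2*(4 + u)/7 = 8/7 + 2*u/7)
-P(-119 - 94) = -(8/7 + 2*(-119 - 94)/7) = -(8/7 + (2/7)*(-213)) = -(8/7 - 426/7) = -1*(-418/7) = 418/7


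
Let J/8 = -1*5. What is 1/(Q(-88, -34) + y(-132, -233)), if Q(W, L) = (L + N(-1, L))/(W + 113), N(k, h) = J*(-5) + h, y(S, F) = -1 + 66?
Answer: 25/1757 ≈ 0.014229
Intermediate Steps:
y(S, F) = 65
J = -40 (J = 8*(-1*5) = 8*(-5) = -40)
N(k, h) = 200 + h (N(k, h) = -40*(-5) + h = 200 + h)
Q(W, L) = (200 + 2*L)/(113 + W) (Q(W, L) = (L + (200 + L))/(W + 113) = (200 + 2*L)/(113 + W))
1/(Q(-88, -34) + y(-132, -233)) = 1/(2*(100 - 34)/(113 - 88) + 65) = 1/(2*66/25 + 65) = 1/(2*(1/25)*66 + 65) = 1/(132/25 + 65) = 1/(1757/25) = 25/1757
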